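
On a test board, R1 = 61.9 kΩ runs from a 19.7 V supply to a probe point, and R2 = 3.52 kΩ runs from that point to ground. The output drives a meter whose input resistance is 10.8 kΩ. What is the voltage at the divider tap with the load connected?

V_out ≈ 0.810 V

The load sits in parallel with R2: R2‖R_L = (3.52 × 10.8) / (3.52 + 10.8) = 2.655 kΩ.
V_out = 19.7 × 2.655 / (61.9 + 2.655) = 19.7 × 2.655/64.55 = 0.810 V.
(Unloaded it would have been 1.06 V.)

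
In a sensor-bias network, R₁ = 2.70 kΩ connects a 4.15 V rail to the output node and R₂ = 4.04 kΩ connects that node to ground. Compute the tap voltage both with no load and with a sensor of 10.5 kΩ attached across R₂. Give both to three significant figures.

Unloaded: 2.49 V; loaded: 2.16 V

Open-circuit: V = 4.15 × 4.04/(2.70 + 4.04) = 2.49 V.
With the load, R₂ becomes R₂‖R_L = 2.917 kΩ, so V = 4.15 × 2.917/5.617 = 2.16 V.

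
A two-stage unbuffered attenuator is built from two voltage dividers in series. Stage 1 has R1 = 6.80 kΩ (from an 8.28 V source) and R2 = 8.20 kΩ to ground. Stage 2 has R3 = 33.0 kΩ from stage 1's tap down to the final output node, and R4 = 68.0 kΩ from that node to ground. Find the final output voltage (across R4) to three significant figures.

V_out ≈ 2.94 V

Stage 2 presents R3+R4 = 101.0 kΩ as a load on stage 1's tap.
Stage 1's lower leg becomes R2‖(R3+R4) = 7.584 kΩ, so V_mid = 8.28 × 7.584/14.38 = 4.366 V.
Stage 2 is itself unloaded: V_out = V_mid × R4/(R3+R4) = 4.366 × 68.0/101.0 = 2.94 V.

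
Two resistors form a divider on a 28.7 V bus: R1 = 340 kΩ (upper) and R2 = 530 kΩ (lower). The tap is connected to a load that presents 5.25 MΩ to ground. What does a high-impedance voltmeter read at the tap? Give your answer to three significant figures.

The load sits in parallel with R2: R2‖R_L = (530 × 5250) / (530 + 5250) = 481.4 kΩ.
V_out = 28.7 × 481.4 / (340 + 481.4) = 28.7 × 481.4/821.4 = 16.8 V.

V_out ≈ 16.8 V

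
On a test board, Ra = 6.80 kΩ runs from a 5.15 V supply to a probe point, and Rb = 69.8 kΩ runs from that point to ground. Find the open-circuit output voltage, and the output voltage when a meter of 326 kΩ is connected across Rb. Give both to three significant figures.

Open-circuit: V = 5.15 × 69.8/(6.80 + 69.8) = 4.69 V.
With the load, Rb becomes Rb‖R_L = 57.49 kΩ, so V = 5.15 × 57.49/64.29 = 4.61 V.

Unloaded: 4.69 V; loaded: 4.61 V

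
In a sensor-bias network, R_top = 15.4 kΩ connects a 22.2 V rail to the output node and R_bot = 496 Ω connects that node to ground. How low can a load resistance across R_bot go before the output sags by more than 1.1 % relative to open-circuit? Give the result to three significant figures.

Output resistance R_th = R_top‖R_bot = (15400 × 496)/15900 = 480.5 Ω.
The fractional drop is R_th/(R_th + R_L); requiring this ≤ 0.0110 gives R_L ≥ R_th(1/0.0110 − 1) = 480.5 × 89.91 = 43.2 kΩ.

R_L(min) ≈ 43.2 kΩ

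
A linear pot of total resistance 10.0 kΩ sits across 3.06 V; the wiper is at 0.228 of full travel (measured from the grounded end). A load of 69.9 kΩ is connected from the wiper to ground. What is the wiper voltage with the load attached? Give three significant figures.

The wiper splits the pot into (1−α)R = 7.720 kΩ above and αR = 2.280 kΩ below.
Lower section ‖ load = 2.208 kΩ.
V_wiper = 3.06 × 2.208/(7.720 + 2.208) = 0.681 V.

V ≈ 0.681 V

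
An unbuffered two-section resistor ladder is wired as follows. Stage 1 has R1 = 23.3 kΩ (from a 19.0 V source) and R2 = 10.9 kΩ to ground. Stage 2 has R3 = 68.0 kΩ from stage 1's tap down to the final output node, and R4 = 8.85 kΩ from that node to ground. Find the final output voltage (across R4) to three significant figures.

Stage 2 presents R3+R4 = 76.85 kΩ as a load on stage 1's tap.
Stage 1's lower leg becomes R2‖(R3+R4) = 9.546 kΩ, so V_mid = 19.0 × 9.546/32.85 = 5.522 V.
Stage 2 is itself unloaded: V_out = V_mid × R4/(R3+R4) = 5.522 × 8.85/76.85 = 0.636 V.

V_out ≈ 0.636 V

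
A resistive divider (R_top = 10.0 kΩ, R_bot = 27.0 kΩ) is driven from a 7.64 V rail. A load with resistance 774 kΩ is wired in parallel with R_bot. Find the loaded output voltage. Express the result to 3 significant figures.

The load sits in parallel with R_bot: R_bot‖R_L = (27.0 × 774) / (27.0 + 774) = 26.09 kΩ.
V_out = 7.64 × 26.09 / (10.0 + 26.09) = 7.64 × 26.09/36.09 = 5.52 V.

V_out ≈ 5.52 V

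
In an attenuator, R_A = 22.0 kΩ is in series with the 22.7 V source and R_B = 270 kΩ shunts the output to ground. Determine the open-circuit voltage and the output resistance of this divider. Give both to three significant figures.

V_th is the open-circuit tap voltage: 22.7 × 270/(22.0 + 270) = 21.0 V.
With the supply zeroed, R_A and R_B appear in parallel from the tap: R_th = R_A‖R_B = (22.0 × 270)/292.0 = 20.3 kΩ.

V_th = 21.0 V, R_th = 20.3 kΩ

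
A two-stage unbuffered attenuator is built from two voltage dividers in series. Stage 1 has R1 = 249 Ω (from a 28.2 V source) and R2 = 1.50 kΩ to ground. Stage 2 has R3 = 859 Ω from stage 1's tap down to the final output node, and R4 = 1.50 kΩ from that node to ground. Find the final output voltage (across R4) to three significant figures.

Stage 2 presents R3+R4 = 2359 Ω as a load on stage 1's tap.
Stage 1's lower leg becomes R2‖(R3+R4) = 916.9 Ω, so V_mid = 28.2 × 916.9/1166 = 22.18 V.
Stage 2 is itself unloaded: V_out = V_mid × R4/(R3+R4) = 22.18 × 1500/2359 = 14.1 V.

V_out ≈ 14.1 V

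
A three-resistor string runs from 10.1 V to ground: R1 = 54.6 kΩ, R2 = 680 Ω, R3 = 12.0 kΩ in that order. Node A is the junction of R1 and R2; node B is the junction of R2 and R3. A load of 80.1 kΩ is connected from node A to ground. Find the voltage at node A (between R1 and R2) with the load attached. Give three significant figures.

V ≈ 1.69 V

Below node A the series string R2+R3 = 12680 Ω sits in parallel with the 80100 Ω load: 10950 Ω.
V_A = 10.1 × 10950/(54600 + 10950) = 1.69 V.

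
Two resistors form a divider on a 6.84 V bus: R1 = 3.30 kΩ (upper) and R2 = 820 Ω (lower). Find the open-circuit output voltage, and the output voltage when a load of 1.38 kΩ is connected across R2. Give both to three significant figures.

Unloaded: 1.36 V; loaded: 0.922 V

Open-circuit: V = 6.84 × 820/(3300 + 820) = 1.36 V.
With the load, R2 becomes R2‖R_L = 514.4 Ω, so V = 6.84 × 514.4/3814 = 0.922 V.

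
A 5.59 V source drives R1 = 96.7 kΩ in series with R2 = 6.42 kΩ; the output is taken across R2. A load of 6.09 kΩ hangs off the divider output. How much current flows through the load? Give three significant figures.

I_L ≈ 0.0287 mA

R2‖R_L = 3.125 kΩ; V_out = 5.59 × 3.125/99.83 = 0.1750 V.
I_L = V_out / R_L = 0.1750 / 6.09 kΩ = 0.0287 mA.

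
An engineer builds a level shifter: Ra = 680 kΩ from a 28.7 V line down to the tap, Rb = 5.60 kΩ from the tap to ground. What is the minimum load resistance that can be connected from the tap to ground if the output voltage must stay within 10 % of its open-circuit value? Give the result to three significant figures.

R_L(min) ≈ 50.0 kΩ

Output resistance R_th = Ra‖Rb = (680 × 5.60)/685.6 = 5.554 kΩ.
The fractional drop is R_th/(R_th + R_L); requiring this ≤ 0.100 gives R_L ≥ R_th(1/0.100 − 1) = 5.554 × 9.000 = 50.0 kΩ.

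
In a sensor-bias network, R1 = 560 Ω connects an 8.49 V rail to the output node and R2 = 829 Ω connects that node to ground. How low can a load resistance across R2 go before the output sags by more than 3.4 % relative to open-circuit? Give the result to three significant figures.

R_L(min) ≈ 9.50 kΩ

Output resistance R_th = R1‖R2 = (560 × 829)/1389 = 334.2 Ω.
The fractional drop is R_th/(R_th + R_L); requiring this ≤ 0.0340 gives R_L ≥ R_th(1/0.0340 − 1) = 334.2 × 28.41 = 9.50 kΩ.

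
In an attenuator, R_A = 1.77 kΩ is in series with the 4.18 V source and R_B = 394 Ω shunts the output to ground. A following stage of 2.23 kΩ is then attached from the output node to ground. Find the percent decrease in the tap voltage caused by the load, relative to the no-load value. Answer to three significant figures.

12.6 %

Unloaded V = 4.18 × 394/2164 = 0.76105 V.
Loaded: R_B‖R_L = 334.8 Ω, giving V = 4.18 × 334.8/2105 = 0.66496 V.
Drop = (0.76105 − 0.66496) / 0.76105 = 12.6 %.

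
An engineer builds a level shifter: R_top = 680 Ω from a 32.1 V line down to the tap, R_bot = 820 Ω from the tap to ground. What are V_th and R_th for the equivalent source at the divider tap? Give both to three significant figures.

V_th = 17.5 V, R_th = 372 Ω

V_th is the open-circuit tap voltage: 32.1 × 820/(680 + 820) = 17.5 V.
With the supply zeroed, R_top and R_bot appear in parallel from the tap: R_th = R_top‖R_bot = (680 × 820)/1500 = 372 Ω.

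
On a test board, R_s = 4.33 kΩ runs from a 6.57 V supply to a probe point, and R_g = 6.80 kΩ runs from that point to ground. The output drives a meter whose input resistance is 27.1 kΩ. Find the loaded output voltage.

V_out ≈ 3.66 V

The load sits in parallel with R_g: R_g‖R_L = (6.80 × 27.1) / (6.80 + 27.1) = 5.436 kΩ.
V_out = 6.57 × 5.436 / (4.33 + 5.436) = 6.57 × 5.436/9.766 = 3.66 V.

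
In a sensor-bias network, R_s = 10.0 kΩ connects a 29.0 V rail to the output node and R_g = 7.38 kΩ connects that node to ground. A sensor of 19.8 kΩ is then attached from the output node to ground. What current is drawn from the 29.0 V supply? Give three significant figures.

I ≈ 1.89 mA

R_g‖R_L = 5.376 kΩ, so the source sees R_s + R_g‖R_L = 15.38 kΩ.
I = 29.0 V / 15.38 kΩ = 1.89 mA.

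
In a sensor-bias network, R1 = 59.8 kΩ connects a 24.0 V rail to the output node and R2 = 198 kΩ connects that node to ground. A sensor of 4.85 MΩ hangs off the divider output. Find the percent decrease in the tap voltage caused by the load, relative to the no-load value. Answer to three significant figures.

0.938 %

The divider's output (Thévenin) resistance is R1‖R2 = 45.93 kΩ.
Fractional drop under load = R_th/(R_th + R_L) = 45.93 / (45.93 + 4850) = 0.009381.
So the output falls by 0.938 %.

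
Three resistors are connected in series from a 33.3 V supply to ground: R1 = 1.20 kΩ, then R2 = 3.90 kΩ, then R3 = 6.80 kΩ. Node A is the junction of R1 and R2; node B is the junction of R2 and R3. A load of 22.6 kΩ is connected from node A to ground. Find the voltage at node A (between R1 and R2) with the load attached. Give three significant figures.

Below node A the series string R2+R3 = 10.70 kΩ sits in parallel with the 22.6 kΩ load: 7.262 kΩ.
V_A = 33.3 × 7.262/(1.20 + 7.262) = 28.6 V.

V ≈ 28.6 V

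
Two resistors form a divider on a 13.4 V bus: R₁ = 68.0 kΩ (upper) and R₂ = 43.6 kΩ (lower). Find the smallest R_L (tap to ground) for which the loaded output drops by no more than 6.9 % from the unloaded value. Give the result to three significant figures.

Output resistance R_th = R₁‖R₂ = (68.0 × 43.6)/111.6 = 26.57 kΩ.
The fractional drop is R_th/(R_th + R_L); requiring this ≤ 0.0690 gives R_L ≥ R_th(1/0.0690 − 1) = 26.57 × 13.49 = 358 kΩ.

R_L(min) ≈ 358 kΩ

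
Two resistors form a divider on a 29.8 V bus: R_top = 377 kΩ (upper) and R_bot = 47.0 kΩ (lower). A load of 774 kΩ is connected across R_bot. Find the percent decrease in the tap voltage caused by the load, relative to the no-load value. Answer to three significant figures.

The divider's output (Thévenin) resistance is R_top‖R_bot = 41.79 kΩ.
Fractional drop under load = R_th/(R_th + R_L) = 41.79 / (41.79 + 774) = 0.05123.
So the output falls by 5.12 %.

5.12 %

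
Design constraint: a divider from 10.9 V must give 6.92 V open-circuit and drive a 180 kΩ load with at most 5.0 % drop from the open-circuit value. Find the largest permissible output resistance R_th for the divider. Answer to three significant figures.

Loading drop = R_th/(R_th + R_L) ≤ 0.0500, so R_th ≤ R_L · ε/(1−ε) = 180 kΩ × 0.0500/0.9500 = 9.47 kΩ.
(Any R1, R2 with R2/(R1+R2) = 0.635 and R1‖R2 ≤ 9.47 kΩ will meet the spec.)

R_th ≤ 9.47 kΩ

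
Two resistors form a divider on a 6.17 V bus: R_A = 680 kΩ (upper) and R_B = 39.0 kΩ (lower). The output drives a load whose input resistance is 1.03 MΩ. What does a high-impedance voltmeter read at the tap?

V_out ≈ 0.323 V

The load sits in parallel with R_B: R_B‖R_L = (39.0 × 1030) / (39.0 + 1030) = 37.58 kΩ.
V_out = 6.17 × 37.58 / (680 + 37.58) = 6.17 × 37.58/717.6 = 0.323 V.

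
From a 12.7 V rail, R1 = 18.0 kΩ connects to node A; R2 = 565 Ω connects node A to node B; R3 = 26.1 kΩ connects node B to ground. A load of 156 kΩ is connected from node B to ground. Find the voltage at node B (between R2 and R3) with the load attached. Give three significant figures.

V ≈ 6.94 V

At node B, R3 is in parallel with the load: R3‖R_L = 22360 Ω.
Below node A the resistance is R2 + (R3‖R_L) = 22920 Ω, so V_A = 12.7 × 22920/40920 = 7.114 V.
Then V_B = V_A × (R3‖R_L)/(R2 + R3‖R_L) = 7.114 × 22360/22920 = 6.94 V.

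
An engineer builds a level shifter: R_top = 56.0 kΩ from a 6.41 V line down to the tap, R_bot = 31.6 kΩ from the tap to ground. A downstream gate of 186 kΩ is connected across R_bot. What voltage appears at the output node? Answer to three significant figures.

V_out ≈ 2.09 V

The load sits in parallel with R_bot: R_bot‖R_L = (31.6 × 186) / (31.6 + 186) = 27.01 kΩ.
V_out = 6.41 × 27.01 / (56.0 + 27.01) = 6.41 × 27.01/83.01 = 2.09 V.
(Unloaded it would have been 2.31 V.)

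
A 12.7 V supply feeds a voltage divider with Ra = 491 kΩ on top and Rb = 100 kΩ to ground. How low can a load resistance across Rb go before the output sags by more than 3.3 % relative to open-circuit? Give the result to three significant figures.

R_L(min) ≈ 2.43 MΩ

Output resistance R_th = Ra‖Rb = (491 × 100)/591.0 = 83.08 kΩ.
The fractional drop is R_th/(R_th + R_L); requiring this ≤ 0.0330 gives R_L ≥ R_th(1/0.0330 − 1) = 83.08 × 29.30 = 2.43 MΩ.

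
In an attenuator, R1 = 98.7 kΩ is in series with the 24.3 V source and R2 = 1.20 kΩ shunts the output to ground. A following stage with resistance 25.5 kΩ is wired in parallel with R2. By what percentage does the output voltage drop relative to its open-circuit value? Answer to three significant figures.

4.44 %

The divider's output (Thévenin) resistance is R1‖R2 = 1.186 kΩ.
Fractional drop under load = R_th/(R_th + R_L) = 1.186 / (1.186 + 25.5) = 0.04443.
So the output falls by 4.44 %.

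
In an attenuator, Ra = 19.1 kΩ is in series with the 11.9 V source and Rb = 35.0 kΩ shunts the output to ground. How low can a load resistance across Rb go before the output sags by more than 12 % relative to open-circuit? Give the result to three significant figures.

Output resistance R_th = Ra‖Rb = (19.1 × 35.0)/54.10 = 12.36 kΩ.
The fractional drop is R_th/(R_th + R_L); requiring this ≤ 0.120 gives R_L ≥ R_th(1/0.120 − 1) = 12.36 × 7.333 = 90.6 kΩ.

R_L(min) ≈ 90.6 kΩ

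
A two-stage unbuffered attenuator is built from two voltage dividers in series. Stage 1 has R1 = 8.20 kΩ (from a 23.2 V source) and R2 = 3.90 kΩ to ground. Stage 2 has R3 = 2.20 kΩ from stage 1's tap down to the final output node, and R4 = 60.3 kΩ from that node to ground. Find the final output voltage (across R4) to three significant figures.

V_out ≈ 6.92 V

Stage 2 presents R3+R4 = 62.50 kΩ as a load on stage 1's tap.
Stage 1's lower leg becomes R2‖(R3+R4) = 3.671 kΩ, so V_mid = 23.2 × 3.671/11.87 = 7.174 V.
Stage 2 is itself unloaded: V_out = V_mid × R4/(R3+R4) = 7.174 × 60.3/62.50 = 6.92 V.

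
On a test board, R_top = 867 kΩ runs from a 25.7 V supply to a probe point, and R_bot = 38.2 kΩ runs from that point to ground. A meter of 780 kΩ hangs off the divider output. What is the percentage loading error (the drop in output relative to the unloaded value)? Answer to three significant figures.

The divider's output (Thévenin) resistance is R_top‖R_bot = 36.59 kΩ.
Fractional drop under load = R_th/(R_th + R_L) = 36.59 / (36.59 + 780) = 0.04481.
So the output falls by 4.48 %.

4.48 %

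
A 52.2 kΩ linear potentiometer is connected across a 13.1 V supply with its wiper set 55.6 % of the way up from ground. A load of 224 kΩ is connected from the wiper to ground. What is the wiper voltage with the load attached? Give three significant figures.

V ≈ 6.89 V

The wiper splits the pot into (1−α)R = 23.18 kΩ above and αR = 29.02 kΩ below.
Lower section ‖ load = 25.69 kΩ.
V_wiper = 13.1 × 25.69/(23.18 + 25.69) = 6.89 V.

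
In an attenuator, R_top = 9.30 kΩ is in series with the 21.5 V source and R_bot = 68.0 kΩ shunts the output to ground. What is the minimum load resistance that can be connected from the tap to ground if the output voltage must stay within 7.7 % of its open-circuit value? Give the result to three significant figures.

R_L(min) ≈ 98.1 kΩ

Output resistance R_th = R_top‖R_bot = (9.30 × 68.0)/77.30 = 8.181 kΩ.
The fractional drop is R_th/(R_th + R_L); requiring this ≤ 0.0770 gives R_L ≥ R_th(1/0.0770 − 1) = 8.181 × 11.99 = 98.1 kΩ.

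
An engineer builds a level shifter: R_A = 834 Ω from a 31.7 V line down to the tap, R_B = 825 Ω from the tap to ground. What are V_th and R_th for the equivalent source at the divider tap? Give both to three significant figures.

V_th is the open-circuit tap voltage: 31.7 × 825/(834 + 825) = 15.8 V.
With the supply zeroed, R_A and R_B appear in parallel from the tap: R_th = R_A‖R_B = (834 × 825)/1659 = 415 Ω.

V_th = 15.8 V, R_th = 415 Ω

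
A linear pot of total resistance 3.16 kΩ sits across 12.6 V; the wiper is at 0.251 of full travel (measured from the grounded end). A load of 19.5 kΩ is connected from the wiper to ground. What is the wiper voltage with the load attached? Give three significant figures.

V ≈ 3.07 V

The wiper splits the pot into (1−α)R = 2367 Ω above and αR = 793.2 Ω below.
Lower section ‖ load = 762.2 Ω.
V_wiper = 12.6 × 762.2/(2367 + 762.2) = 3.07 V.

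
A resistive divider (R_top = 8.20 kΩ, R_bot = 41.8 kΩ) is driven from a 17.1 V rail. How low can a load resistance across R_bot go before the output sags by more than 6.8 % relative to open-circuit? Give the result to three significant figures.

Output resistance R_th = R_top‖R_bot = (8.20 × 41.8)/50.00 = 6.855 kΩ.
The fractional drop is R_th/(R_th + R_L); requiring this ≤ 0.0680 gives R_L ≥ R_th(1/0.0680 − 1) = 6.855 × 13.71 = 94.0 kΩ.

R_L(min) ≈ 94.0 kΩ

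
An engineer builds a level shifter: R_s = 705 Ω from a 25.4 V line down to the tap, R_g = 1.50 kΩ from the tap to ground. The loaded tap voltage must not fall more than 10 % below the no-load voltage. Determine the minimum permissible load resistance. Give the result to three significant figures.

Output resistance R_th = R_s‖R_g = (705 × 1500)/2205 = 479.6 Ω.
The fractional drop is R_th/(R_th + R_L); requiring this ≤ 0.100 gives R_L ≥ R_th(1/0.100 − 1) = 479.6 × 9.000 = 4.32 kΩ.

R_L(min) ≈ 4.32 kΩ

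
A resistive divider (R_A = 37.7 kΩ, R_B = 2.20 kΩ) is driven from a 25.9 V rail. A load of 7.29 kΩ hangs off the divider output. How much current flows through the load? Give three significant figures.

R_B‖R_L = 1.690 kΩ; V_out = 25.9 × 1.690/39.39 = 1.111 V.
I_L = V_out / R_L = 1.111 / 7.29 kΩ = 0.152 mA.

I_L ≈ 0.152 mA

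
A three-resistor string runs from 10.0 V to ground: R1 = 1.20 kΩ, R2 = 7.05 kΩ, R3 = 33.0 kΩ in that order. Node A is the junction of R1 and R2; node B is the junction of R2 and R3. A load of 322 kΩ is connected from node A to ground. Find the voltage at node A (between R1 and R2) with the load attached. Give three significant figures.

V ≈ 9.67 V

Below node A the series string R2+R3 = 40.05 kΩ sits in parallel with the 322 kΩ load: 35.62 kΩ.
V_A = 10.0 × 35.62/(1.20 + 35.62) = 9.67 V.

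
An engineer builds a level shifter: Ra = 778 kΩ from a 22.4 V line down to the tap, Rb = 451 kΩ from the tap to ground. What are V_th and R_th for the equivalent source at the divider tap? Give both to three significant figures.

V_th is the open-circuit tap voltage: 22.4 × 451/(778 + 451) = 8.22 V.
With the supply zeroed, Ra and Rb appear in parallel from the tap: R_th = Ra‖Rb = (778 × 451)/1229 = 285 kΩ.

V_th = 8.22 V, R_th = 285 kΩ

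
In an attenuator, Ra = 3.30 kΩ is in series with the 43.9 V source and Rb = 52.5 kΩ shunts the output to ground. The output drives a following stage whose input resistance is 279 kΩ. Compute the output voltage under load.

V_out ≈ 40.8 V

The load sits in parallel with Rb: Rb‖R_L = (52.5 × 279) / (52.5 + 279) = 44.19 kΩ.
V_out = 43.9 × 44.19 / (3.30 + 44.19) = 43.9 × 44.19/47.49 = 40.8 V.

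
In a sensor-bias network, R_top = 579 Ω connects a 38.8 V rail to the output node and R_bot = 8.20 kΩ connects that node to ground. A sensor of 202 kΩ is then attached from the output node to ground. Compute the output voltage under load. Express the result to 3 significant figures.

V_out ≈ 36.1 V

The load sits in parallel with R_bot: R_bot‖R_L = (8200 × 202000) / (8200 + 202000) = 7880 Ω.
V_out = 38.8 × 7880 / (579 + 7880) = 38.8 × 7880/8459 = 36.1 V.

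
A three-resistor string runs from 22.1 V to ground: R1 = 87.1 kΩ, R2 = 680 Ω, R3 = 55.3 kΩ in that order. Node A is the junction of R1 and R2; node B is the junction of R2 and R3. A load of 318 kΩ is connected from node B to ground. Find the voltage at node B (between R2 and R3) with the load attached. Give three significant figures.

At node B, R3 is in parallel with the load: R3‖R_L = 47110 Ω.
Below node A the resistance is R2 + (R3‖R_L) = 47790 Ω, so V_A = 22.1 × 47790/134900 = 7.830 V.
Then V_B = V_A × (R3‖R_L)/(R2 + R3‖R_L) = 7.830 × 47110/47790 = 7.72 V.

V ≈ 7.72 V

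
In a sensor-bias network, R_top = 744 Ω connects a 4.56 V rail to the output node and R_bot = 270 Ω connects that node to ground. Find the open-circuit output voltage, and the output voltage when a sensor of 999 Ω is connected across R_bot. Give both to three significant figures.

Unloaded: 1.21 V; loaded: 1.01 V

Open-circuit: V = 4.56 × 270/(744 + 270) = 1.21 V.
With the load, R_bot becomes R_bot‖R_L = 212.6 Ω, so V = 4.56 × 212.6/956.6 = 1.01 V.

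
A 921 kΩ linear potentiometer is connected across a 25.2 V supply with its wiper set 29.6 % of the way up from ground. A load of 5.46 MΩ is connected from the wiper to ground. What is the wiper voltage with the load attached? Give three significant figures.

V ≈ 7.21 V

The wiper splits the pot into (1−α)R = 648.4 kΩ above and αR = 272.6 kΩ below.
Lower section ‖ load = 259.7 kΩ.
V_wiper = 25.2 × 259.7/(648.4 + 259.7) = 7.21 V.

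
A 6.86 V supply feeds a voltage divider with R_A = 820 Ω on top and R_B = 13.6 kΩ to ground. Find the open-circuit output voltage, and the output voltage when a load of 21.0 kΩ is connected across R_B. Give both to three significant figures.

Open-circuit: V = 6.86 × 13600/(820 + 13600) = 6.47 V.
With the load, R_B becomes R_B‖R_L = 8254 Ω, so V = 6.86 × 8254/9074 = 6.24 V.

Unloaded: 6.47 V; loaded: 6.24 V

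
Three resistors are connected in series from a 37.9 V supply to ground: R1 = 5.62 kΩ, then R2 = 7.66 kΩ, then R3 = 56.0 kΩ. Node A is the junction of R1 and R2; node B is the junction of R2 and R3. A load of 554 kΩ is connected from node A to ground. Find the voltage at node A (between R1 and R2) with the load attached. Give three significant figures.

V ≈ 34.5 V

Below node A the series string R2+R3 = 63.66 kΩ sits in parallel with the 554 kΩ load: 57.10 kΩ.
V_A = 37.9 × 57.10/(5.62 + 57.10) = 34.5 V.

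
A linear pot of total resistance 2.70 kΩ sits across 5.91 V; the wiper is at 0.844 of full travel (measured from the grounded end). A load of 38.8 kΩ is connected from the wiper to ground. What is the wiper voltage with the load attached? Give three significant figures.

V ≈ 4.94 V

The wiper splits the pot into (1−α)R = 421.2 Ω above and αR = 2279 Ω below.
Lower section ‖ load = 2152 Ω.
V_wiper = 5.91 × 2152/(421.2 + 2152) = 4.94 V.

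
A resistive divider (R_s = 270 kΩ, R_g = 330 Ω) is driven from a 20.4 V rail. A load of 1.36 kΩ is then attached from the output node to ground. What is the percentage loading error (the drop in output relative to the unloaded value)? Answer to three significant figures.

Unloaded V = 20.4 × 330/270300 = 0.02490 V.
Loaded: R_g‖R_L = 265.6 Ω, giving V = 20.4 × 265.6/270300 = 0.02004 V.
Drop = (0.02490 − 0.02004) / 0.02490 = 19.5 %.

19.5 %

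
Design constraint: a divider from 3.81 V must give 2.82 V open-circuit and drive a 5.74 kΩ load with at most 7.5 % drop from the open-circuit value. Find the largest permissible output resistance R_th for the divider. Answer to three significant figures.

R_th ≤ 465 Ω

Loading drop = R_th/(R_th + R_L) ≤ 0.0750, so R_th ≤ R_L · ε/(1−ε) = 5.74 kΩ × 0.0750/0.9250 = 465 Ω.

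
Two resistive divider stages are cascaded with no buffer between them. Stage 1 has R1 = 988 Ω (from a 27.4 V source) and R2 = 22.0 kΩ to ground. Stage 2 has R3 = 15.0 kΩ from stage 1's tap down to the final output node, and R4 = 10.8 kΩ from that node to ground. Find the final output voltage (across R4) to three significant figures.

V_out ≈ 10.6 V

Stage 2 presents R3+R4 = 25800 Ω as a load on stage 1's tap.
Stage 1's lower leg becomes R2‖(R3+R4) = 11870 Ω, so V_mid = 27.4 × 11870/12860 = 25.30 V.
Stage 2 is itself unloaded: V_out = V_mid × R4/(R3+R4) = 25.30 × 10800/25800 = 10.6 V.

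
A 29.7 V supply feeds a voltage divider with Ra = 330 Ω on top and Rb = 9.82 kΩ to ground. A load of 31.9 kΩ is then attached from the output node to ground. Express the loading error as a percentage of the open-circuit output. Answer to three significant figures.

0.991 %

The divider's output (Thévenin) resistance is Ra‖Rb = 319.3 Ω.
Fractional drop under load = R_th/(R_th + R_L) = 319.3 / (319.3 + 31900) = 0.009909.
So the output falls by 0.991 %.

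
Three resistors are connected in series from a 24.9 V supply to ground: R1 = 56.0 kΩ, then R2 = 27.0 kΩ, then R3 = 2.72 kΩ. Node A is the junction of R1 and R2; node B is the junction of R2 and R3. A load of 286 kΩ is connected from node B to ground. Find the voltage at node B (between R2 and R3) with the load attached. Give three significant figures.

V ≈ 0.783 V

At node B, R3 is in parallel with the load: R3‖R_L = 2.694 kΩ.
Below node A the resistance is R2 + (R3‖R_L) = 29.69 kΩ, so V_A = 24.9 × 29.69/85.69 = 8.628 V.
Then V_B = V_A × (R3‖R_L)/(R2 + R3‖R_L) = 8.628 × 2.694/29.69 = 0.783 V.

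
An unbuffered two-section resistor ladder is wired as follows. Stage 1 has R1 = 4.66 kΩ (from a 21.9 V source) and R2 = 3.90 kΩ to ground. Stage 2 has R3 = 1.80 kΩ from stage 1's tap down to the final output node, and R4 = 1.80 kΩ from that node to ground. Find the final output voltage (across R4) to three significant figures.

Stage 2 presents R3+R4 = 3.600 kΩ as a load on stage 1's tap.
Stage 1's lower leg becomes R2‖(R3+R4) = 1.872 kΩ, so V_mid = 21.9 × 1.872/6.532 = 6.276 V.
Stage 2 is itself unloaded: V_out = V_mid × R4/(R3+R4) = 6.276 × 1.80/3.600 = 3.14 V.

V_out ≈ 3.14 V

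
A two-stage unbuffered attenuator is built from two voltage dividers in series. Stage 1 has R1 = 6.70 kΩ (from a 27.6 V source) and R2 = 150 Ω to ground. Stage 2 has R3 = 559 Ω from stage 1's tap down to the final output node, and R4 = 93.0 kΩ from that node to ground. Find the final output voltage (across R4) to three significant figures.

Stage 2 presents R3+R4 = 93560 Ω as a load on stage 1's tap.
Stage 1's lower leg becomes R2‖(R3+R4) = 149.8 Ω, so V_mid = 27.6 × 149.8/6850 = 0.6034 V.
Stage 2 is itself unloaded: V_out = V_mid × R4/(R3+R4) = 0.6034 × 93000/93560 = 0.600 V.

V_out ≈ 0.600 V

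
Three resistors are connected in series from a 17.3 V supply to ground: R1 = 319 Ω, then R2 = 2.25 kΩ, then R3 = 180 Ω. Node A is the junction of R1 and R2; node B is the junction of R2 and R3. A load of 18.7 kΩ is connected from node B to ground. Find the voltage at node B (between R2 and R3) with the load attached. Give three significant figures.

V ≈ 1.12 V

At node B, R3 is in parallel with the load: R3‖R_L = 178.3 Ω.
Below node A the resistance is R2 + (R3‖R_L) = 2428 Ω, so V_A = 17.3 × 2428/2747 = 15.29 V.
Then V_B = V_A × (R3‖R_L)/(R2 + R3‖R_L) = 15.29 × 178.3/2428 = 1.12 V.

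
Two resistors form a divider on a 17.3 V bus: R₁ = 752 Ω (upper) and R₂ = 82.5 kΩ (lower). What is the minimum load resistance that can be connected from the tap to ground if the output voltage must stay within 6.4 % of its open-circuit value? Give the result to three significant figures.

Output resistance R_th = R₁‖R₂ = (752 × 82500)/83250 = 745.2 Ω.
The fractional drop is R_th/(R_th + R_L); requiring this ≤ 0.0640 gives R_L ≥ R_th(1/0.0640 − 1) = 745.2 × 14.62 = 10.9 kΩ.

R_L(min) ≈ 10.9 kΩ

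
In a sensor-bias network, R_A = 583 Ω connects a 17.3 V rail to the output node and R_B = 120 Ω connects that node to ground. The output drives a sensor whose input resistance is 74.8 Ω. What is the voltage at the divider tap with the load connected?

V_out ≈ 1.27 V

The load sits in parallel with R_B: R_B‖R_L = (120 × 74.8) / (120 + 74.8) = 46.08 Ω.
V_out = 17.3 × 46.08 / (583 + 46.08) = 17.3 × 46.08/629.1 = 1.27 V.
(Unloaded it would have been 2.95 V.)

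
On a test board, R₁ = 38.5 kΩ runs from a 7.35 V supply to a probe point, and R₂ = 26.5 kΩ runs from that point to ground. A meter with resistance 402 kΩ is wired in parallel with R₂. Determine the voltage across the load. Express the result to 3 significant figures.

The load sits in parallel with R₂: R₂‖R_L = (26.5 × 402) / (26.5 + 402) = 24.86 kΩ.
V_out = 7.35 × 24.86 / (38.5 + 24.86) = 7.35 × 24.86/63.36 = 2.88 V.

V_out ≈ 2.88 V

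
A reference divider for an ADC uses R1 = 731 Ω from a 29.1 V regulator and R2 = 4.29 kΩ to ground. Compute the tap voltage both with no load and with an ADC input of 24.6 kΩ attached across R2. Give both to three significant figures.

Unloaded: 24.9 V; loaded: 24.2 V

Open-circuit: V = 29.1 × 4290/(731 + 4290) = 24.9 V.
With the load, R2 becomes R2‖R_L = 3653 Ω, so V = 29.1 × 3653/4384 = 24.2 V.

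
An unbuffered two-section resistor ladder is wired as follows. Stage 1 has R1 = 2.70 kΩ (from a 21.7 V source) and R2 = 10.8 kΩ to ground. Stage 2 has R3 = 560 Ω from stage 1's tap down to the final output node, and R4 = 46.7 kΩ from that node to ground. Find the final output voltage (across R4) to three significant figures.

V_out ≈ 16.4 V

Stage 2 presents R3+R4 = 47260 Ω as a load on stage 1's tap.
Stage 1's lower leg becomes R2‖(R3+R4) = 8791 Ω, so V_mid = 21.7 × 8791/11490 = 16.60 V.
Stage 2 is itself unloaded: V_out = V_mid × R4/(R3+R4) = 16.60 × 46700/47260 = 16.4 V.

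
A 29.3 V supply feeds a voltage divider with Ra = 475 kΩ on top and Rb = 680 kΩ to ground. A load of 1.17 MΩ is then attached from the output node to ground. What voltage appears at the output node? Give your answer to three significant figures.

V_out ≈ 13.9 V

The load sits in parallel with Rb: Rb‖R_L = (680 × 1170) / (680 + 1170) = 430.1 kΩ.
V_out = 29.3 × 430.1 / (475 + 430.1) = 29.3 × 430.1/905.1 = 13.9 V.
(Unloaded it would have been 17.3 V.)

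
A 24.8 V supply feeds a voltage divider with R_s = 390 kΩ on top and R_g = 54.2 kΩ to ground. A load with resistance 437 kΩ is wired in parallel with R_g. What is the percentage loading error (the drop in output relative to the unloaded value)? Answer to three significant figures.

9.82 %

Unloaded V = 24.8 × 54.2/444.2 = 3.0260 V.
Loaded: R_g‖R_L = 48.22 kΩ, giving V = 24.8 × 48.22/438.2 = 2.7289 V.
Drop = (3.0260 − 2.7289) / 3.0260 = 9.82 %.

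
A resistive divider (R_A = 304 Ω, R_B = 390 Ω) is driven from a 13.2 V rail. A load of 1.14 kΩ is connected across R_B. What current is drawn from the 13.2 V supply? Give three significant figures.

I ≈ 22.2 mA

R_B‖R_L = 290.6 Ω, so the source sees R_A + R_B‖R_L = 594.6 Ω.
I = 13.2 V / 594.6 Ω = 22.2 mA.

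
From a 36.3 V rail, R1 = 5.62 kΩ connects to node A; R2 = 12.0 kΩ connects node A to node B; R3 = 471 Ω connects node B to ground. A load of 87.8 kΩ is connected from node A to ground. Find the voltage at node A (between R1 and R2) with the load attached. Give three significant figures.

Below node A the series string R2+R3 = 12470 Ω sits in parallel with the 87800 Ω load: 10920 Ω.
V_A = 36.3 × 10920/(5620 + 10920) = 24.0 V.

V ≈ 24.0 V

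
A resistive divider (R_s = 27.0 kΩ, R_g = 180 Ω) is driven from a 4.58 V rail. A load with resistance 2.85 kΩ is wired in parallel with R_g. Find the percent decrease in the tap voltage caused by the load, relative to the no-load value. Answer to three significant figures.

The divider's output (Thévenin) resistance is R_s‖R_g = 178.8 Ω.
Fractional drop under load = R_th/(R_th + R_L) = 178.8 / (178.8 + 2850) = 0.05904.
So the output falls by 5.90 %.

5.90 %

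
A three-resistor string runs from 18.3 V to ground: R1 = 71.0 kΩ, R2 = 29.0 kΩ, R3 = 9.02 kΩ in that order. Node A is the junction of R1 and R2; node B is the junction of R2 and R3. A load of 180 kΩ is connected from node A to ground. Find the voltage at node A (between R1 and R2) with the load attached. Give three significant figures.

Below node A the series string R2+R3 = 38.02 kΩ sits in parallel with the 180 kΩ load: 31.39 kΩ.
V_A = 18.3 × 31.39/(71.0 + 31.39) = 5.61 V.

V ≈ 5.61 V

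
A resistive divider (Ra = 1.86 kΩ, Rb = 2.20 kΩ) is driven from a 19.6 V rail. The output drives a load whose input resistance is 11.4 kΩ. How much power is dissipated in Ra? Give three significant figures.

Total resistance from the source is Ra + (Rb‖R_L) = 3.704 kΩ, so I = 19.6/3.704 kΩ = 5.291 mA.
P = I²·Ra = (5.291 mA)² × 1.86 kΩ = 52.1 mW.

P ≈ 52.1 mW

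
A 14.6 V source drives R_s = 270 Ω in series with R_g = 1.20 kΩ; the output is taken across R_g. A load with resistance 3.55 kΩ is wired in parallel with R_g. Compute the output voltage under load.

The load sits in parallel with R_g: R_g‖R_L = (1200 × 3550) / (1200 + 3550) = 896.8 Ω.
V_out = 14.6 × 896.8 / (270 + 896.8) = 14.6 × 896.8/1167 = 11.2 V.
(Unloaded it would have been 11.9 V.)

V_out ≈ 11.2 V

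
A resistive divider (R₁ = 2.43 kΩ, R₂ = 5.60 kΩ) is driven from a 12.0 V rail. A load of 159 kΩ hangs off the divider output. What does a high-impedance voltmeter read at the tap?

V_out ≈ 8.28 V

The load sits in parallel with R₂: R₂‖R_L = (5.60 × 159) / (5.60 + 159) = 5.409 kΩ.
V_out = 12.0 × 5.409 / (2.43 + 5.409) = 12.0 × 5.409/7.839 = 8.28 V.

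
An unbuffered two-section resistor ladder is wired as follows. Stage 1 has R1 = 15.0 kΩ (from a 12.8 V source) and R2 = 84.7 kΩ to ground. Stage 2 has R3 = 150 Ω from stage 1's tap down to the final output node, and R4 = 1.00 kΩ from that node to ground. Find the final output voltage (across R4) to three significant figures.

Stage 2 presents R3+R4 = 1150 Ω as a load on stage 1's tap.
Stage 1's lower leg becomes R2‖(R3+R4) = 1135 Ω, so V_mid = 12.8 × 1135/16130 = 0.9001 V.
Stage 2 is itself unloaded: V_out = V_mid × R4/(R3+R4) = 0.9001 × 1000/1150 = 0.783 V.

V_out ≈ 0.783 V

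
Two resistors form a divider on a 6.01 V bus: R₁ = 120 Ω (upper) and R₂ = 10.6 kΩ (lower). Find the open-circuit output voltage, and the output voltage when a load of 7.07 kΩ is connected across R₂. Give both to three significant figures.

Open-circuit: V = 6.01 × 10600/(120 + 10600) = 5.94 V.
With the load, R₂ becomes R₂‖R_L = 4241 Ω, so V = 6.01 × 4241/4361 = 5.84 V.

Unloaded: 5.94 V; loaded: 5.84 V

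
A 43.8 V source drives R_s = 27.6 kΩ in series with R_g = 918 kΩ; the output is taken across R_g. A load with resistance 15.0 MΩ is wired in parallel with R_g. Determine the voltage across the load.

V_out ≈ 42.4 V

The load sits in parallel with R_g: R_g‖R_L = (918 × 15000) / (918 + 15000) = 865.1 kΩ.
V_out = 43.8 × 865.1 / (27.6 + 865.1) = 43.8 × 865.1/892.7 = 42.4 V.
(Unloaded it would have been 42.5 V.)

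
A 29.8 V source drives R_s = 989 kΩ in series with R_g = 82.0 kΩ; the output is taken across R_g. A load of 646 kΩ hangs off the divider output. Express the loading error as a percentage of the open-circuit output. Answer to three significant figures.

The divider's output (Thévenin) resistance is R_s‖R_g = 75.72 kΩ.
Fractional drop under load = R_th/(R_th + R_L) = 75.72 / (75.72 + 646) = 0.1049.
So the output falls by 10.5 %.

10.5 %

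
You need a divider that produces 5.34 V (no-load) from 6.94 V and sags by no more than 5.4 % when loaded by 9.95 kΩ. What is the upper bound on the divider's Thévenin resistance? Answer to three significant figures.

R_th ≤ 568 Ω

Loading drop = R_th/(R_th + R_L) ≤ 0.0540, so R_th ≤ R_L · ε/(1−ε) = 9.95 kΩ × 0.0540/0.9460 = 568 Ω.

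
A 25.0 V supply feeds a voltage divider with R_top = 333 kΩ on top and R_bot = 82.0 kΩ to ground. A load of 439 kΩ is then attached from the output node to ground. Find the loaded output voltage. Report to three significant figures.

The load sits in parallel with R_bot: R_bot‖R_L = (82.0 × 439) / (82.0 + 439) = 69.09 kΩ.
V_out = 25.0 × 69.09 / (333 + 69.09) = 25.0 × 69.09/402.1 = 4.30 V.

V_out ≈ 4.30 V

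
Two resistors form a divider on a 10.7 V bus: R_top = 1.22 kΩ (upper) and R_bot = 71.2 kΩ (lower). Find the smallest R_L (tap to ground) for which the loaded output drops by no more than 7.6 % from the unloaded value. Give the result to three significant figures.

Output resistance R_th = R_top‖R_bot = (1.22 × 71.2)/72.42 = 1.199 kΩ.
The fractional drop is R_th/(R_th + R_L); requiring this ≤ 0.0760 gives R_L ≥ R_th(1/0.0760 − 1) = 1.199 × 12.16 = 14.6 kΩ.

R_L(min) ≈ 14.6 kΩ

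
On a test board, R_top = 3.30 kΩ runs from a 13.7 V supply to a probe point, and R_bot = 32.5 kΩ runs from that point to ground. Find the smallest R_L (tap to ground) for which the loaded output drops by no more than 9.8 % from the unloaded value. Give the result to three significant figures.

Output resistance R_th = R_top‖R_bot = (3.30 × 32.5)/35.80 = 2.996 kΩ.
The fractional drop is R_th/(R_th + R_L); requiring this ≤ 0.0980 gives R_L ≥ R_th(1/0.0980 − 1) = 2.996 × 9.204 = 27.6 kΩ.

R_L(min) ≈ 27.6 kΩ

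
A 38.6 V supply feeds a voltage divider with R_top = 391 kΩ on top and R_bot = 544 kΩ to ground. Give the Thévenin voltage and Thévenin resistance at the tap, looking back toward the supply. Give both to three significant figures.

V_th = 22.5 V, R_th = 227 kΩ

V_th is the open-circuit tap voltage: 38.6 × 544/(391 + 544) = 22.5 V.
With the supply zeroed, R_top and R_bot appear in parallel from the tap: R_th = R_top‖R_bot = (391 × 544)/935.0 = 227 kΩ.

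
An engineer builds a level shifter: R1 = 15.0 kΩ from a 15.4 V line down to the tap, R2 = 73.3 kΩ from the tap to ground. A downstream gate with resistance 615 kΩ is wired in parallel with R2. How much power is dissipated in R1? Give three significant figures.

Total resistance from the source is R1 + (R2‖R_L) = 80.49 kΩ, so I = 15.4/80.49 kΩ = 0.1913 mA.
P = I²·R1 = (0.1913 mA)² × 15.0 kΩ = 0.549 mW.

P ≈ 0.549 mW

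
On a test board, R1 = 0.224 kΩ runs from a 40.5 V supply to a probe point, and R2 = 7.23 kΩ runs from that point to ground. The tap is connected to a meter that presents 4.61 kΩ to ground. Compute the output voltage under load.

The load sits in parallel with R2: R2‖R_L = (7230 × 4610) / (7230 + 4610) = 2815 Ω.
V_out = 40.5 × 2815 / (224 + 2815) = 40.5 × 2815/3039 = 37.5 V.

V_out ≈ 37.5 V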